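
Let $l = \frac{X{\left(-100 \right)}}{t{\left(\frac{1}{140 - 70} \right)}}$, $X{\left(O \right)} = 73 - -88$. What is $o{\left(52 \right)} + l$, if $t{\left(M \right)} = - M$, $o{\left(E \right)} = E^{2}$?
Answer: $-8566$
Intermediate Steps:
$X{\left(O \right)} = 161$ ($X{\left(O \right)} = 73 + 88 = 161$)
$l = -11270$ ($l = \frac{161}{\left(-1\right) \frac{1}{140 - 70}} = \frac{161}{\left(-1\right) \frac{1}{70}} = \frac{161}{- \frac{1}{70}} = 161 \left(-70\right) = -11270$)
$o{\left(52 \right)} + l = 52^{2} - 11270 = 2704 - 11270 = -8566$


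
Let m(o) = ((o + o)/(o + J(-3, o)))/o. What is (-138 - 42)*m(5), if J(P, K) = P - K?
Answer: 120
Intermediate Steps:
m(o) = -⅔ (m(o) = ((o + o)/(o + (-3 - o)))/o = ((2*o)/(-3))/o = ((2*o)*(-⅓))/o = (-2*o/3)/o = -⅔)
(-138 - 42)*m(5) = (-138 - 42)*(-⅔) = -180*(-⅔) = 120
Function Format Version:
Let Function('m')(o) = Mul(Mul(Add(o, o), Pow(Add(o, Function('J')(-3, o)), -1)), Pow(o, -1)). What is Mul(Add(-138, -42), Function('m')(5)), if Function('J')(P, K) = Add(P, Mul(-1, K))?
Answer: 120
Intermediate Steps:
Function('m')(o) = Rational(-2, 3) (Function('m')(o) = Mul(Mul(Add(o, o), Pow(Add(o, Add(-3, Mul(-1, o))), -1)), Pow(o, -1)) = Mul(Mul(Mul(2, o), Pow(-3, -1)), Pow(o, -1)) = Mul(Mul(Mul(2, o), Rational(-1, 3)), Pow(o, -1)) = Mul(Mul(Rational(-2, 3), o), Pow(o, -1)) = Rational(-2, 3))
Mul(Add(-138, -42), Function('m')(5)) = Mul(Add(-138, -42), Rational(-2, 3)) = Mul(-180, Rational(-2, 3)) = 120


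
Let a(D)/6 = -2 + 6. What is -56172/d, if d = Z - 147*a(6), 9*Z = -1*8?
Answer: 126387/7940 ≈ 15.918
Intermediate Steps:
a(D) = 24 (a(D) = 6*(-2 + 6) = 6*4 = 24)
Z = -8/9 (Z = (-1*8)/9 = (⅑)*(-8) = -8/9 ≈ -0.88889)
d = -31760/9 (d = -8/9 - 147*24 = -8/9 - 3528 = -31760/9 ≈ -3528.9)
-56172/d = -56172/(-31760/9) = -56172*(-9/31760) = 126387/7940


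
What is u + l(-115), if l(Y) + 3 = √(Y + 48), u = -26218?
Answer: -26221 + I*√67 ≈ -26221.0 + 8.1853*I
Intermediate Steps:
l(Y) = -3 + √(48 + Y) (l(Y) = -3 + √(Y + 48) = -3 + √(48 + Y))
u + l(-115) = -26218 + (-3 + √(48 - 115)) = -26218 + (-3 + √(-67)) = -26218 + (-3 + I*√67) = -26221 + I*√67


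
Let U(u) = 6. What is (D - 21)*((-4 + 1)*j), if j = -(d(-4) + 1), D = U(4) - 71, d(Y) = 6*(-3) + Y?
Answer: 5418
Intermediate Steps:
d(Y) = -18 + Y
D = -65 (D = 6 - 71 = -65)
j = 21 (j = -((-18 - 4) + 1) = -(-22 + 1) = -1*(-21) = 21)
(D - 21)*((-4 + 1)*j) = (-65 - 21)*((-4 + 1)*21) = -(-258)*21 = -86*(-63) = 5418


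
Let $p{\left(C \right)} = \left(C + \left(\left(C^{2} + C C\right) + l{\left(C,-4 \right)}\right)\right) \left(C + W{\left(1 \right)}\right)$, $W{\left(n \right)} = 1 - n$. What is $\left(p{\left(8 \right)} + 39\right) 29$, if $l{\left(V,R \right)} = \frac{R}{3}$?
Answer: $\frac{97121}{3} \approx 32374.0$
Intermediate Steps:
$l{\left(V,R \right)} = \frac{R}{3}$ ($l{\left(V,R \right)} = R \frac{1}{3} = \frac{R}{3}$)
$p{\left(C \right)} = C \left(- \frac{4}{3} + C + 2 C^{2}\right)$ ($p{\left(C \right)} = \left(C + \left(\left(C^{2} + C C\right) + \frac{1}{3} \left(-4\right)\right)\right) \left(C + \left(1 - 1\right)\right) = \left(C + \left(\left(C^{2} + C^{2}\right) - \frac{4}{3}\right)\right) \left(C + \left(1 - 1\right)\right) = \left(C + \left(2 C^{2} - \frac{4}{3}\right)\right) \left(C + 0\right) = \left(C + \left(- \frac{4}{3} + 2 C^{2}\right)\right) C = \left(- \frac{4}{3} + C + 2 C^{2}\right) C = C \left(- \frac{4}{3} + C + 2 C^{2}\right)$)
$\left(p{\left(8 \right)} + 39\right) 29 = \left(\frac{1}{3} \cdot 8 \left(-4 + 3 \cdot 8 + 6 \cdot 8^{2}\right) + 39\right) 29 = \left(\frac{1}{3} \cdot 8 \left(-4 + 24 + 6 \cdot 64\right) + 39\right) 29 = \left(\frac{1}{3} \cdot 8 \left(-4 + 24 + 384\right) + 39\right) 29 = \left(\frac{1}{3} \cdot 8 \cdot 404 + 39\right) 29 = \left(\frac{3232}{3} + 39\right) 29 = \frac{3349}{3} \cdot 29 = \frac{97121}{3}$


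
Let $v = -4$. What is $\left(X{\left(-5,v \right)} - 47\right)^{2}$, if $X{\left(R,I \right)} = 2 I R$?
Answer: $49$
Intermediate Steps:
$X{\left(R,I \right)} = 2 I R$
$\left(X{\left(-5,v \right)} - 47\right)^{2} = \left(2 \left(-4\right) \left(-5\right) - 47\right)^{2} = \left(40 - 47\right)^{2} = \left(-7\right)^{2} = 49$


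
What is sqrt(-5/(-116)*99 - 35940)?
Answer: I*sqrt(120887805)/58 ≈ 189.57*I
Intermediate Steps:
sqrt(-5/(-116)*99 - 35940) = sqrt(-5*(-1/116)*99 - 35940) = sqrt((5/116)*99 - 35940) = sqrt(495/116 - 35940) = sqrt(-4168545/116) = I*sqrt(120887805)/58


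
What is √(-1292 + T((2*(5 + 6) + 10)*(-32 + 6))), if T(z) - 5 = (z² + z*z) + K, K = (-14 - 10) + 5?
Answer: √1383142 ≈ 1176.1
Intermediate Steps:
K = -19 (K = -24 + 5 = -19)
T(z) = -14 + 2*z² (T(z) = 5 + ((z² + z*z) - 19) = 5 + ((z² + z²) - 19) = 5 + (2*z² - 19) = 5 + (-19 + 2*z²) = -14 + 2*z²)
√(-1292 + T((2*(5 + 6) + 10)*(-32 + 6))) = √(-1292 + (-14 + 2*((2*(5 + 6) + 10)*(-32 + 6))²)) = √(-1292 + (-14 + 2*((2*11 + 10)*(-26))²)) = √(-1292 + (-14 + 2*((22 + 10)*(-26))²)) = √(-1292 + (-14 + 2*(32*(-26))²)) = √(-1292 + (-14 + 2*(-832)²)) = √(-1292 + (-14 + 2*692224)) = √(-1292 + (-14 + 1384448)) = √(-1292 + 1384434) = √1383142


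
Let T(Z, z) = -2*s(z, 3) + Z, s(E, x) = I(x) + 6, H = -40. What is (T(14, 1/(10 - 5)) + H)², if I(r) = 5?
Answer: 2304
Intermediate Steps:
s(E, x) = 11 (s(E, x) = 5 + 6 = 11)
T(Z, z) = -22 + Z (T(Z, z) = -2*11 + Z = -22 + Z)
(T(14, 1/(10 - 5)) + H)² = ((-22 + 14) - 40)² = (-8 - 40)² = (-48)² = 2304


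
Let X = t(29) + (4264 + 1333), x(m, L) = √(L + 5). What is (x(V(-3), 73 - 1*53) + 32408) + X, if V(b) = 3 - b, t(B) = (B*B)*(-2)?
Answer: 36328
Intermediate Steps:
t(B) = -2*B² (t(B) = B²*(-2) = -2*B²)
x(m, L) = √(5 + L)
X = 3915 (X = -2*29² + (4264 + 1333) = -2*841 + 5597 = -1682 + 5597 = 3915)
(x(V(-3), 73 - 1*53) + 32408) + X = (√(5 + (73 - 1*53)) + 32408) + 3915 = (√(5 + (73 - 53)) + 32408) + 3915 = (√(5 + 20) + 32408) + 3915 = (√25 + 32408) + 3915 = (5 + 32408) + 3915 = 32413 + 3915 = 36328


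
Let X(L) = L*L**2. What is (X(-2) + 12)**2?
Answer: 16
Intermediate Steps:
X(L) = L**3
(X(-2) + 12)**2 = ((-2)**3 + 12)**2 = (-8 + 12)**2 = 4**2 = 16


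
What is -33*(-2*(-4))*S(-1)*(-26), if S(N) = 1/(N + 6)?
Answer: 6864/5 ≈ 1372.8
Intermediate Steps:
S(N) = 1/(6 + N)
-33*(-2*(-4))*S(-1)*(-26) = -33*(-2*(-4))/(6 - 1)*(-26) = -264/5*(-26) = 6864/5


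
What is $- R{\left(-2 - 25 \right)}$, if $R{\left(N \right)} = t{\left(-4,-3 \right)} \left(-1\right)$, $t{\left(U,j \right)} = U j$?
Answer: $12$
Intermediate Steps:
$R{\left(N \right)} = -12$ ($R{\left(N \right)} = \left(-4\right) \left(-3\right) \left(-1\right) = 12 \left(-1\right) = -12$)
$- R{\left(-2 - 25 \right)} = \left(-1\right) \left(-12\right) = 12$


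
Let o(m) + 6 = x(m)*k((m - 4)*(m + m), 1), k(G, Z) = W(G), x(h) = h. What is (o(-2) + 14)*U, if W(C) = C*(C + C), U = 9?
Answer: -20664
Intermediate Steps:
W(C) = 2*C² (W(C) = C*(2*C) = 2*C²)
k(G, Z) = 2*G²
o(m) = -6 + 8*m³*(-4 + m)² (o(m) = -6 + m*(2*((m - 4)*(m + m))²) = -6 + m*(2*((-4 + m)*(2*m))²) = -6 + m*(2*(2*m*(-4 + m))²) = -6 + m*(2*(4*m²*(-4 + m)²)) = -6 + m*(8*m²*(-4 + m)²) = -6 + 8*m³*(-4 + m)²)
(o(-2) + 14)*U = ((-6 + 8*(-2)³*(-4 - 2)²) + 14)*9 = ((-6 + 8*(-8)*(-6)²) + 14)*9 = ((-6 + 8*(-8)*36) + 14)*9 = ((-6 - 2304) + 14)*9 = (-2310 + 14)*9 = -2296*9 = -20664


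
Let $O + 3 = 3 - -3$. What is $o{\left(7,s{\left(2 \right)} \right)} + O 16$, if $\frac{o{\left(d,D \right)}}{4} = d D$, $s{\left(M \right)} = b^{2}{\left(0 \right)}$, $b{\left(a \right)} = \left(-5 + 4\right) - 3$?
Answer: $496$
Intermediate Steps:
$b{\left(a \right)} = -4$ ($b{\left(a \right)} = -1 - 3 = -4$)
$O = 3$ ($O = -3 + \left(3 - -3\right) = -3 + \left(3 + 3\right) = -3 + 6 = 3$)
$s{\left(M \right)} = 16$ ($s{\left(M \right)} = \left(-4\right)^{2} = 16$)
$o{\left(d,D \right)} = 4 D d$ ($o{\left(d,D \right)} = 4 d D = 4 D d$)
$o{\left(7,s{\left(2 \right)} \right)} + O 16 = 4 \cdot 16 \cdot 7 + 3 \cdot 16 = 448 + 48 = 496$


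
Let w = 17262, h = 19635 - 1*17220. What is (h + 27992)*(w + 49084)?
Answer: 2017382822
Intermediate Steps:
h = 2415 (h = 19635 - 17220 = 2415)
(h + 27992)*(w + 49084) = (2415 + 27992)*(17262 + 49084) = 30407*66346 = 2017382822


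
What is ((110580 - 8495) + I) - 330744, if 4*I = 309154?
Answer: -302741/2 ≈ -1.5137e+5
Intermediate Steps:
I = 154577/2 (I = (1/4)*309154 = 154577/2 ≈ 77289.)
((110580 - 8495) + I) - 330744 = ((110580 - 8495) + 154577/2) - 330744 = (102085 + 154577/2) - 330744 = 358747/2 - 330744 = -302741/2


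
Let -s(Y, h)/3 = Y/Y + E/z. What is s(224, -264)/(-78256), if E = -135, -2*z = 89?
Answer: 1077/6964784 ≈ 0.00015464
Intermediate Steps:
z = -89/2 (z = -½*89 = -89/2 ≈ -44.500)
s(Y, h) = -1077/89 (s(Y, h) = -3*(Y/Y - 135/(-89/2)) = -3*(1 - 135*(-2/89)) = -3*(1 + 270/89) = -3*359/89 = -1077/89)
s(224, -264)/(-78256) = -1077/89/(-78256) = -1077/89*(-1/78256) = 1077/6964784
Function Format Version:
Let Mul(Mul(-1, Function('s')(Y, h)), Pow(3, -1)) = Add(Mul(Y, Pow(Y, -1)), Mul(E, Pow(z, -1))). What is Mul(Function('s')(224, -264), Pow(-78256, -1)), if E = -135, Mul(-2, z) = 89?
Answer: Rational(1077, 6964784) ≈ 0.00015464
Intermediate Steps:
z = Rational(-89, 2) (z = Mul(Rational(-1, 2), 89) = Rational(-89, 2) ≈ -44.500)
Function('s')(Y, h) = Rational(-1077, 89) (Function('s')(Y, h) = Mul(-3, Add(Mul(Y, Pow(Y, -1)), Mul(-135, Pow(Rational(-89, 2), -1)))) = Mul(-3, Add(1, Mul(-135, Rational(-2, 89)))) = Mul(-3, Add(1, Rational(270, 89))) = Mul(-3, Rational(359, 89)) = Rational(-1077, 89))
Mul(Function('s')(224, -264), Pow(-78256, -1)) = Mul(Rational(-1077, 89), Pow(-78256, -1)) = Mul(Rational(-1077, 89), Rational(-1, 78256)) = Rational(1077, 6964784)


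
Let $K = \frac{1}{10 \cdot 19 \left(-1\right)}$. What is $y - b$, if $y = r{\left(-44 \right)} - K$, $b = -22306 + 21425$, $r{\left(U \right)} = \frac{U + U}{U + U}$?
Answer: $\frac{167581}{190} \approx 882.0$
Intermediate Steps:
$r{\left(U \right)} = 1$ ($r{\left(U \right)} = \frac{2 U}{2 U} = 2 U \frac{1}{2 U} = 1$)
$K = - \frac{1}{190}$ ($K = \frac{1}{190 \left(-1\right)} = \frac{1}{-190} = - \frac{1}{190} \approx -0.0052632$)
$b = -881$
$y = \frac{191}{190}$ ($y = 1 - - \frac{1}{190} = 1 + \frac{1}{190} = \frac{191}{190} \approx 1.0053$)
$y - b = \frac{191}{190} - -881 = \frac{191}{190} + 881 = \frac{167581}{190}$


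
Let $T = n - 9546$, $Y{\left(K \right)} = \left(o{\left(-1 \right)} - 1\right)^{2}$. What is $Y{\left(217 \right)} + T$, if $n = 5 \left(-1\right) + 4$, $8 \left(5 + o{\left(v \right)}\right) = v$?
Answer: $- \frac{608607}{64} \approx -9509.5$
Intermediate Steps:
$o{\left(v \right)} = -5 + \frac{v}{8}$
$Y{\left(K \right)} = \frac{2401}{64}$ ($Y{\left(K \right)} = \left(\left(-5 + \frac{1}{8} \left(-1\right)\right) - 1\right)^{2} = \left(\left(-5 - \frac{1}{8}\right) - 1\right)^{2} = \left(- \frac{41}{8} - 1\right)^{2} = \left(- \frac{49}{8}\right)^{2} = \frac{2401}{64}$)
$n = -1$ ($n = -5 + 4 = -1$)
$T = -9547$ ($T = -1 - 9546 = -9547$)
$Y{\left(217 \right)} + T = \frac{2401}{64} - 9547 = - \frac{608607}{64}$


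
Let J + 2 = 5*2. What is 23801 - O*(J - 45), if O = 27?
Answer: 24800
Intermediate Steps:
J = 8 (J = -2 + 5*2 = -2 + 10 = 8)
23801 - O*(J - 45) = 23801 - 27*(8 - 45) = 23801 - 27*(-37) = 23801 - 1*(-999) = 23801 + 999 = 24800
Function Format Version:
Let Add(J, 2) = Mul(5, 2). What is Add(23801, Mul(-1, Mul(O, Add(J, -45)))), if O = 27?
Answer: 24800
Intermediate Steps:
J = 8 (J = Add(-2, Mul(5, 2)) = Add(-2, 10) = 8)
Add(23801, Mul(-1, Mul(O, Add(J, -45)))) = Add(23801, Mul(-1, Mul(27, Add(8, -45)))) = Add(23801, Mul(-1, Mul(27, -37))) = Add(23801, Mul(-1, -999)) = Add(23801, 999) = 24800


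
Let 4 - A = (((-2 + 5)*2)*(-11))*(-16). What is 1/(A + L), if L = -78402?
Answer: -1/79454 ≈ -1.2586e-5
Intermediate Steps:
A = -1052 (A = 4 - ((-2 + 5)*2)*(-11)*(-16) = 4 - (3*2)*(-11)*(-16) = 4 - 6*(-11)*(-16) = 4 - (-66)*(-16) = 4 - 1*1056 = 4 - 1056 = -1052)
1/(A + L) = 1/(-1052 - 78402) = 1/(-79454) = -1/79454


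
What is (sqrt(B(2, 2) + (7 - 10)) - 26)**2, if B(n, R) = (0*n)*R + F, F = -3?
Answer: (26 - I*sqrt(6))**2 ≈ 670.0 - 127.37*I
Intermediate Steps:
B(n, R) = -3 (B(n, R) = (0*n)*R - 3 = 0*R - 3 = 0 - 3 = -3)
(sqrt(B(2, 2) + (7 - 10)) - 26)**2 = (sqrt(-3 + (7 - 10)) - 26)**2 = (sqrt(-3 - 3) - 26)**2 = (sqrt(-6) - 26)**2 = (I*sqrt(6) - 26)**2 = (-26 + I*sqrt(6))**2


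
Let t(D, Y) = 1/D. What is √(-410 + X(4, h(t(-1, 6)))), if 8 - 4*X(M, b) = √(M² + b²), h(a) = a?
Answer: √(-1632 - √17)/2 ≈ 20.225*I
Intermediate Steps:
X(M, b) = 2 - √(M² + b²)/4
√(-410 + X(4, h(t(-1, 6)))) = √(-410 + (2 - √(4² + (1/(-1))²)/4)) = √(-410 + (2 - √(16 + (-1)²)/4)) = √(-410 + (2 - √(16 + 1)/4)) = √(-410 + (2 - √17/4)) = √(-408 - √17/4)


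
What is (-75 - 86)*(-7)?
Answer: 1127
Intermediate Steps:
(-75 - 86)*(-7) = -161*(-7) = 1127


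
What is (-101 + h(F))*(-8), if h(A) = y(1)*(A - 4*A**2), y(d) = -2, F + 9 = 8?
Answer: 728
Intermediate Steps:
F = -1 (F = -9 + 8 = -1)
h(A) = -2*A + 8*A**2 (h(A) = -2*(A - 4*A**2) = -2*A + 8*A**2)
(-101 + h(F))*(-8) = (-101 + 2*(-1)*(-1 + 4*(-1)))*(-8) = (-101 + 2*(-1)*(-1 - 4))*(-8) = (-101 + 2*(-1)*(-5))*(-8) = (-101 + 10)*(-8) = -91*(-8) = 728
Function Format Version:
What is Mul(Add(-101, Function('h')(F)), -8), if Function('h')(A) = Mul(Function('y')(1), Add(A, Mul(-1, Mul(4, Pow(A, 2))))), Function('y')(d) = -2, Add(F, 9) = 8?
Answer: 728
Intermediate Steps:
F = -1 (F = Add(-9, 8) = -1)
Function('h')(A) = Add(Mul(-2, A), Mul(8, Pow(A, 2))) (Function('h')(A) = Mul(-2, Add(A, Mul(-1, Mul(4, Pow(A, 2))))) = Mul(-2, Add(A, Mul(-4, Pow(A, 2)))) = Add(Mul(-2, A), Mul(8, Pow(A, 2))))
Mul(Add(-101, Function('h')(F)), -8) = Mul(Add(-101, Mul(2, -1, Add(-1, Mul(4, -1)))), -8) = Mul(Add(-101, Mul(2, -1, Add(-1, -4))), -8) = Mul(Add(-101, Mul(2, -1, -5)), -8) = Mul(Add(-101, 10), -8) = Mul(-91, -8) = 728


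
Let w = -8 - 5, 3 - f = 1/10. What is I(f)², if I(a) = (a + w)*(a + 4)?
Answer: 48566961/10000 ≈ 4856.7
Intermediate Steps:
f = 29/10 (f = 3 - 1/10 = 3 - 1*⅒ = 3 - ⅒ = 29/10 ≈ 2.9000)
w = -13
I(a) = (-13 + a)*(4 + a) (I(a) = (a - 13)*(a + 4) = (-13 + a)*(4 + a))
I(f)² = (-52 + (29/10)² - 9*29/10)² = (-52 + 841/100 - 261/10)² = (-6969/100)² = 48566961/10000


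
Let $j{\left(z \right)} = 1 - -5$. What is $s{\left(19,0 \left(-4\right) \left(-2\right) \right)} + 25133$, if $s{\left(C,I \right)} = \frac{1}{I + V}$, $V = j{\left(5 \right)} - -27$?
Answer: $\frac{829390}{33} \approx 25133.0$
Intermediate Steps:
$j{\left(z \right)} = 6$ ($j{\left(z \right)} = 1 + 5 = 6$)
$V = 33$ ($V = 6 - -27 = 6 + 27 = 33$)
$s{\left(C,I \right)} = \frac{1}{33 + I}$ ($s{\left(C,I \right)} = \frac{1}{I + 33} = \frac{1}{33 + I}$)
$s{\left(19,0 \left(-4\right) \left(-2\right) \right)} + 25133 = \frac{1}{33 + 0 \left(-4\right) \left(-2\right)} + 25133 = \frac{1}{33 + 0 \left(-2\right)} + 25133 = \frac{1}{33 + 0} + 25133 = \frac{1}{33} + 25133 = \frac{829390}{33}$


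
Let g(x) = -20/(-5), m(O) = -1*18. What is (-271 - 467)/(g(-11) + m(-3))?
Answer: 369/7 ≈ 52.714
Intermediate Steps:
m(O) = -18
g(x) = 4 (g(x) = -20*(-⅕) = 4)
(-271 - 467)/(g(-11) + m(-3)) = (-271 - 467)/(4 - 18) = -738/(-14) = -738*(-1/14) = 369/7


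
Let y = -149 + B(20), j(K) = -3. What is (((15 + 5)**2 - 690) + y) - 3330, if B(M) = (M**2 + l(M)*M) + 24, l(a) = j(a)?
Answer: -3405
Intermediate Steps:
l(a) = -3
B(M) = 24 + M**2 - 3*M (B(M) = (M**2 - 3*M) + 24 = 24 + M**2 - 3*M)
y = 215 (y = -149 + (24 + 20**2 - 3*20) = -149 + (24 + 400 - 60) = -149 + 364 = 215)
(((15 + 5)**2 - 690) + y) - 3330 = (((15 + 5)**2 - 690) + 215) - 3330 = ((20**2 - 690) + 215) - 3330 = ((400 - 690) + 215) - 3330 = (-290 + 215) - 3330 = -75 - 3330 = -3405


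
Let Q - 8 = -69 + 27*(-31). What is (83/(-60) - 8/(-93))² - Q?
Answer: 3112543369/3459600 ≈ 899.68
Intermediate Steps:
Q = -898 (Q = 8 + (-69 + 27*(-31)) = 8 + (-69 - 837) = 8 - 906 = -898)
(83/(-60) - 8/(-93))² - Q = (83/(-60) - 8/(-93))² - 1*(-898) = (83*(-1/60) - 8*(-1/93))² + 898 = (-83/60 + 8/93)² + 898 = (-2413/1860)² + 898 = 5822569/3459600 + 898 = 3112543369/3459600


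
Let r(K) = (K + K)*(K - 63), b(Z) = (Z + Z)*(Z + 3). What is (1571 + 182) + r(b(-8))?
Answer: 4473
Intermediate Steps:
b(Z) = 2*Z*(3 + Z) (b(Z) = (2*Z)*(3 + Z) = 2*Z*(3 + Z))
r(K) = 2*K*(-63 + K) (r(K) = (2*K)*(-63 + K) = 2*K*(-63 + K))
(1571 + 182) + r(b(-8)) = (1571 + 182) + 2*(2*(-8)*(3 - 8))*(-63 + 2*(-8)*(3 - 8)) = 1753 + 2*(2*(-8)*(-5))*(-63 + 2*(-8)*(-5)) = 1753 + 2*80*(-63 + 80) = 1753 + 2*80*17 = 1753 + 2720 = 4473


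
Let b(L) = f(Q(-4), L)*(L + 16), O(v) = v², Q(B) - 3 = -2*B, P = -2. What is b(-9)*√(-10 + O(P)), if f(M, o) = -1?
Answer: -7*I*√6 ≈ -17.146*I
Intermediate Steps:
Q(B) = 3 - 2*B
b(L) = -16 - L (b(L) = -(L + 16) = -(16 + L) = -16 - L)
b(-9)*√(-10 + O(P)) = (-16 - 1*(-9))*√(-10 + (-2)²) = (-16 + 9)*√(-10 + 4) = -7*I*√6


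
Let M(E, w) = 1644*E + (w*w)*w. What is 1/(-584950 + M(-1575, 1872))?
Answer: 1/6557032598 ≈ 1.5251e-10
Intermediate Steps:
M(E, w) = w³ + 1644*E (M(E, w) = 1644*E + w²*w = 1644*E + w³ = w³ + 1644*E)
1/(-584950 + M(-1575, 1872)) = 1/(-584950 + (1872³ + 1644*(-1575))) = 1/(-584950 + (6560206848 - 2589300)) = 1/(-584950 + 6557617548) = 1/6557032598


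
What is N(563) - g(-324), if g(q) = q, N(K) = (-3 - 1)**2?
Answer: 340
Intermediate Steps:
N(K) = 16 (N(K) = (-4)**2 = 16)
N(563) - g(-324) = 16 - 1*(-324) = 16 + 324 = 340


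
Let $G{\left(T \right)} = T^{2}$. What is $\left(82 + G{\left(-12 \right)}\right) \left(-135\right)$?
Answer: $-30510$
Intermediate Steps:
$\left(82 + G{\left(-12 \right)}\right) \left(-135\right) = \left(82 + \left(-12\right)^{2}\right) \left(-135\right) = \left(82 + 144\right) \left(-135\right) = 226 \left(-135\right) = -30510$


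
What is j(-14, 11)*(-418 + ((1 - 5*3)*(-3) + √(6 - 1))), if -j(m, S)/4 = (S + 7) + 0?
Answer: 27072 - 72*√5 ≈ 26911.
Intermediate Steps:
j(m, S) = -28 - 4*S (j(m, S) = -4*((S + 7) + 0) = -4*((7 + S) + 0) = -4*(7 + S) = -28 - 4*S)
j(-14, 11)*(-418 + ((1 - 5*3)*(-3) + √(6 - 1))) = (-28 - 4*11)*(-418 + ((1 - 5*3)*(-3) + √(6 - 1))) = (-28 - 44)*(-418 + ((1 - 15)*(-3) + √5)) = -72*(-418 + (-14*(-3) + √5)) = -72*(-418 + (42 + √5)) = -72*(-376 + √5) = 27072 - 72*√5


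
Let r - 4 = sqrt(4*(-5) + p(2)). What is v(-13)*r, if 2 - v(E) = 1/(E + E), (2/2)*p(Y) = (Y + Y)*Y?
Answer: 106/13 + 53*I*sqrt(3)/13 ≈ 8.1538 + 7.0614*I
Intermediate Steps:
p(Y) = 2*Y**2 (p(Y) = (Y + Y)*Y = (2*Y)*Y = 2*Y**2)
v(E) = 2 - 1/(2*E) (v(E) = 2 - 1/(E + E) = 2 - 1/(2*E))
r = 4 + 2*I*sqrt(3) (r = 4 + sqrt(4*(-5) + 2*2**2) = 4 + sqrt(-20 + 2*4) = 4 + sqrt(-20 + 8) = 4 + sqrt(-12) = 4 + 2*I*sqrt(3) ≈ 4.0 + 3.4641*I)
v(-13)*r = (2 - 1/2/(-13))*(4 + 2*I*sqrt(3)) = (2 - 1/2*(-1/13))*(4 + 2*I*sqrt(3)) = (2 + 1/26)*(4 + 2*I*sqrt(3)) = 53*(4 + 2*I*sqrt(3))/26 = 106/13 + 53*I*sqrt(3)/13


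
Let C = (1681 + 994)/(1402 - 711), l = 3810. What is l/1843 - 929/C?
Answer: -1172901827/4930025 ≈ -237.91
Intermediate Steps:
C = 2675/691 ≈ 3.8712
l/1843 - 929/C = 3810/1843 - 929/2675/691 = 3810*(1/1843) - 929*691/2675 = 3810/1843 - 641939/2675 = -1172901827/4930025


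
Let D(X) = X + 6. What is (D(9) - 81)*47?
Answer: -3102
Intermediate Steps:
D(X) = 6 + X
(D(9) - 81)*47 = ((6 + 9) - 81)*47 = (15 - 81)*47 = -66*47 = -3102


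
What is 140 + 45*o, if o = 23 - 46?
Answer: -895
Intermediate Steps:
o = -23
140 + 45*o = 140 + 45*(-23) = 140 - 1035 = -895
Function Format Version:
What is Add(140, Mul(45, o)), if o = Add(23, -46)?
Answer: -895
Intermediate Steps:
o = -23
Add(140, Mul(45, o)) = Add(140, Mul(45, -23)) = Add(140, -1035) = -895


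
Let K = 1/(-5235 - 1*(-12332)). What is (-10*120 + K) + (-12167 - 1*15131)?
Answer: -202250305/7097 ≈ -28498.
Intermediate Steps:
K = 1/7097 (K = 1/(-5235 + 12332) = 1/7097 ≈ 0.00014090)
(-10*120 + K) + (-12167 - 1*15131) = (-10*120 + 1/7097) + (-12167 - 1*15131) = (-1200 + 1/7097) + (-12167 - 15131) = -8516399/7097 - 27298 = -202250305/7097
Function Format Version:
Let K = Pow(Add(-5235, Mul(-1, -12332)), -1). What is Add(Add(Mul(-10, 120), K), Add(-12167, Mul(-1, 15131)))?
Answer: Rational(-202250305, 7097) ≈ -28498.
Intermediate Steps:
K = Rational(1, 7097) (K = Pow(Add(-5235, 12332), -1) = Pow(7097, -1) = Rational(1, 7097) ≈ 0.00014090)
Add(Add(Mul(-10, 120), K), Add(-12167, Mul(-1, 15131))) = Add(Add(Mul(-10, 120), Rational(1, 7097)), Add(-12167, Mul(-1, 15131))) = Add(Add(-1200, Rational(1, 7097)), Add(-12167, -15131)) = Add(Rational(-8516399, 7097), -27298) = Rational(-202250305, 7097)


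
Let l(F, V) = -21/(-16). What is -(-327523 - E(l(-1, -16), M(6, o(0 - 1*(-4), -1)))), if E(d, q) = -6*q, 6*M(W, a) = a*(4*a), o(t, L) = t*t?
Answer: 326499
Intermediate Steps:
o(t, L) = t²
l(F, V) = 21/16 (l(F, V) = -21*(-1/16) = 21/16)
M(W, a) = 2*a²/3 (M(W, a) = (a*(4*a))/6 = (4*a²)/6 = 2*a²/3)
-(-327523 - E(l(-1, -16), M(6, o(0 - 1*(-4), -1)))) = -(-327523 - (-6)*2*((0 - 1*(-4))²)²/3) = -(-327523 - (-6)*2*((0 + 4)²)²/3) = -(-327523 - (-6)*2*(4²)²/3) = -(-327523 - (-6)*(⅔)*16²) = -(-327523 - (-6)*(⅔)*256) = -(-327523 - (-6)*512/3) = -(-327523 - 1*(-1024)) = -(-327523 + 1024) = -1*(-326499) = 326499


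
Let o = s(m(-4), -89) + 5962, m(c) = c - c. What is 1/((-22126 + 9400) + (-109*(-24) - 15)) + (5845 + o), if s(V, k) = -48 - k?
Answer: 119960999/10125 ≈ 11848.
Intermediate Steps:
m(c) = 0
o = 6003 (o = (-48 - 1*(-89)) + 5962 = (-48 + 89) + 5962 = 41 + 5962 = 6003)
1/((-22126 + 9400) + (-109*(-24) - 15)) + (5845 + o) = 1/((-22126 + 9400) + (-109*(-24) - 15)) + (5845 + 6003) = 1/(-12726 + (2616 - 15)) + 11848 = 1/(-12726 + 2601) + 11848 = 1/(-10125) + 11848 = -1/10125 + 11848 = 119960999/10125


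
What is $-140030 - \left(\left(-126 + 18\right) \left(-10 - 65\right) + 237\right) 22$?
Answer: $-323444$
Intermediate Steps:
$-140030 - \left(\left(-126 + 18\right) \left(-10 - 65\right) + 237\right) 22 = -140030 - \left(\left(-108\right) \left(-75\right) + 237\right) 22 = -140030 - \left(8100 + 237\right) 22 = -140030 - 8337 \cdot 22 = -140030 - 183414 = -323444$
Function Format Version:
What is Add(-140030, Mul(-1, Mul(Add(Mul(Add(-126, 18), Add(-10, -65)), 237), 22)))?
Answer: -323444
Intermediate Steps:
Add(-140030, Mul(-1, Mul(Add(Mul(Add(-126, 18), Add(-10, -65)), 237), 22))) = Add(-140030, Mul(-1, Mul(Add(Mul(-108, -75), 237), 22))) = Add(-140030, Mul(-1, Mul(Add(8100, 237), 22))) = Add(-140030, Mul(-1, Mul(8337, 22))) = Add(-140030, Mul(-1, 183414)) = Add(-140030, -183414) = -323444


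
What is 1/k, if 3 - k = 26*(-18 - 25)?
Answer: 1/1121 ≈ 0.00089206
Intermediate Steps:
k = 1121 (k = 3 - 26*(-18 - 25) = 3 - 26*(-43) = 3 - 1*(-1118) = 3 + 1118 = 1121)
1/k = 1/1121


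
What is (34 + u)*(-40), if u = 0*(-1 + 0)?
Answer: -1360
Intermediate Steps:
u = 0 (u = 0*(-1) = 0)
(34 + u)*(-40) = (34 + 0)*(-40) = 34*(-40) = -1360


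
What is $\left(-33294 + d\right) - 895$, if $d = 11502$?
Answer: $-22687$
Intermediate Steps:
$\left(-33294 + d\right) - 895 = \left(-33294 + 11502\right) - 895 = -21792 - 895 = -22687$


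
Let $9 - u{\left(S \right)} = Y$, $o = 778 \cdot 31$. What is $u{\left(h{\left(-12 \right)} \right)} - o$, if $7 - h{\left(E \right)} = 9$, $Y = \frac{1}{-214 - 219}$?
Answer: $- \frac{10439196}{433} \approx -24109.0$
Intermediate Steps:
$Y = - \frac{1}{433}$ ($Y = \frac{1}{-433} = - \frac{1}{433} \approx -0.0023095$)
$o = 24118$
$h{\left(E \right)} = -2$ ($h{\left(E \right)} = 7 - 9 = -2$)
$u{\left(S \right)} = \frac{3898}{433}$ ($u{\left(S \right)} = 9 - - \frac{1}{433} = 9 + \frac{1}{433} = \frac{3898}{433}$)
$u{\left(h{\left(-12 \right)} \right)} - o = \frac{3898}{433} - 24118 = - \frac{10439196}{433}$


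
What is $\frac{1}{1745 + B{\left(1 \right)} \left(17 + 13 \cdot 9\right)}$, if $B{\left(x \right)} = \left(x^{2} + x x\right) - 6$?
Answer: $\frac{1}{1209} \approx 0.00082713$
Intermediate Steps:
$B{\left(x \right)} = -6 + 2 x^{2}$ ($B{\left(x \right)} = \left(x^{2} + x^{2}\right) - 6 = 2 x^{2} - 6 = -6 + 2 x^{2}$)
$\frac{1}{1745 + B{\left(1 \right)} \left(17 + 13 \cdot 9\right)} = \frac{1}{1745 + \left(-6 + 2 \cdot 1^{2}\right) \left(17 + 13 \cdot 9\right)} = \frac{1}{1745 + \left(-6 + 2 \cdot 1\right) \left(17 + 117\right)} = \frac{1}{1745 + \left(-6 + 2\right) 134} = \frac{1}{1745 - 536} = \frac{1}{1209}$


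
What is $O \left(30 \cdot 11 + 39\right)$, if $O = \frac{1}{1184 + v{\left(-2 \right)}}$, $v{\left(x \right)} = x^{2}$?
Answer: $\frac{41}{132} \approx 0.31061$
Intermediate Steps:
$O = \frac{1}{1188}$ ($O = \frac{1}{1184 + \left(-2\right)^{2}} = \frac{1}{1184 + 4} = \frac{1}{1188} \approx 0.00084175$)
$O \left(30 \cdot 11 + 39\right) = \frac{30 \cdot 11 + 39}{1188} = \frac{330 + 39}{1188} = \frac{1}{1188} \cdot 369 = \frac{41}{132}$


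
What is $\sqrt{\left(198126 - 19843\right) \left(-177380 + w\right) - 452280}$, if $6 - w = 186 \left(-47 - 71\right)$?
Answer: $i \sqrt{27710265838} \approx 1.6646 \cdot 10^{5} i$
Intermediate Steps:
$w = 21954$ ($w = 6 - 186 \left(-47 - 71\right) = 6 - 186 \left(-118\right) = 6 - -21948 = 6 + 21948 = 21954$)
$\sqrt{\left(198126 - 19843\right) \left(-177380 + w\right) - 452280} = \sqrt{\left(198126 - 19843\right) \left(-177380 + 21954\right) - 452280} = \sqrt{178283 \left(-155426\right) - 452280} = \sqrt{-27709813558 - 452280} = \sqrt{-27710265838} = i \sqrt{27710265838}$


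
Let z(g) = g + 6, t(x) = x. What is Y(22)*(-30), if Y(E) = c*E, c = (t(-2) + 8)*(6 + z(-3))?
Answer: -35640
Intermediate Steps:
z(g) = 6 + g
c = 54 (c = (-2 + 8)*(6 + (6 - 3)) = 6*(6 + 3) = 6*9 = 54)
Y(E) = 54*E
Y(22)*(-30) = (54*22)*(-30) = 1188*(-30) = -35640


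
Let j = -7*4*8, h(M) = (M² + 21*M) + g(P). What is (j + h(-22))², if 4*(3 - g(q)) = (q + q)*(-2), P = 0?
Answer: 39601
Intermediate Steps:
g(q) = 3 + q (g(q) = 3 - (q + q)*(-2)/4 = 3 - 2*q*(-2)/4 = 3 - (-1)*q = 3 + q)
h(M) = 3 + M² + 21*M (h(M) = (M² + 21*M) + (3 + 0) = (M² + 21*M) + 3 = 3 + M² + 21*M)
j = -224 (j = -28*8 = -224)
(j + h(-22))² = (-224 + (3 + (-22)² + 21*(-22)))² = (-224 + (3 + 484 - 462))² = (-224 + 25)² = (-199)² = 39601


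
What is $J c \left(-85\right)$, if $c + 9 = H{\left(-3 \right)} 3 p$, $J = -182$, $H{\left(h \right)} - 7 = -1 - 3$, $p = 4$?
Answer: $417690$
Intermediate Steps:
$H{\left(h \right)} = 3$ ($H{\left(h \right)} = 7 - 4 = 3$)
$c = 27$ ($c = -9 + 3 \cdot 3 \cdot 4 = -9 + 9 \cdot 4 = -9 + 36 = 27$)
$J c \left(-85\right) = \left(-182\right) 27 \left(-85\right) = \left(-4914\right) \left(-85\right) = 417690$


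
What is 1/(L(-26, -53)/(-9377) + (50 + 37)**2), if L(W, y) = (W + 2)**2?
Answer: 9377/70973937 ≈ 0.00013212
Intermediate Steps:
L(W, y) = (2 + W)**2
1/(L(-26, -53)/(-9377) + (50 + 37)**2) = 1/((2 - 26)**2/(-9377) + (50 + 37)**2) = 1/((-24)**2*(-1/9377) + 87**2) = 1/(576*(-1/9377) + 7569) = 1/(-576/9377 + 7569) = 1/(70973937/9377) = 9377/70973937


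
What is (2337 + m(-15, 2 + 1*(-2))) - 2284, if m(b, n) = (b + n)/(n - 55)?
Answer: 586/11 ≈ 53.273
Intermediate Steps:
m(b, n) = (b + n)/(-55 + n)
(2337 + m(-15, 2 + 1*(-2))) - 2284 = (2337 + (-15 + (2 + 1*(-2)))/(-55 + (2 + 1*(-2)))) - 2284 = (2337 + (-15 + (2 - 2))/(-55 + (2 - 2))) - 2284 = (2337 + (-15 + 0)/(-55 + 0)) - 2284 = (2337 - 15/(-55)) - 2284 = (2337 - 1/55*(-15)) - 2284 = (2337 + 3/11) - 2284 = 25710/11 - 2284 = 586/11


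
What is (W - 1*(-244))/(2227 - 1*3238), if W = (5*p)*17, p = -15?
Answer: 1031/1011 ≈ 1.0198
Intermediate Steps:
W = -1275 (W = (5*(-15))*17 = -75*17 = -1275)
(W - 1*(-244))/(2227 - 1*3238) = (-1275 - 1*(-244))/(2227 - 1*3238) = (-1275 + 244)/(2227 - 3238) = -1031/(-1011) = -1031*(-1/1011) = 1031/1011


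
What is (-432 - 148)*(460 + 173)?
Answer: -367140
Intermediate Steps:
(-432 - 148)*(460 + 173) = -580*633 = -367140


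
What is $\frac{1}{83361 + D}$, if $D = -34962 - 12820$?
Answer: $\frac{1}{35579} \approx 2.8106 \cdot 10^{-5}$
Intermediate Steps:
$D = -47782$ ($D = -34962 - 12820 = -47782$)
$\frac{1}{83361 + D} = \frac{1}{83361 - 47782} = \frac{1}{35579}$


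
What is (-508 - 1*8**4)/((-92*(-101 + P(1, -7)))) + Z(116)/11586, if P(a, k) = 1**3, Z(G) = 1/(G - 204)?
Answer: -293381267/586251600 ≈ -0.50044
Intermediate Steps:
Z(G) = 1/(-204 + G)
P(a, k) = 1
(-508 - 1*8**4)/((-92*(-101 + P(1, -7)))) + Z(116)/11586 = (-508 - 1*8**4)/((-92*(-101 + 1))) + 1/((-204 + 116)*11586) = (-508 - 1*4096)/((-92*(-100))) + (1/11586)/(-88) = (-508 - 4096)/9200 - 1/88*1/11586 = -4604*1/9200 - 1/1019568 = -1151/2300 - 1/1019568 = -293381267/586251600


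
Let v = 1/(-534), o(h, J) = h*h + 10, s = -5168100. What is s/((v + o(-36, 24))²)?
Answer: -210530674800/69481563487 ≈ -3.0300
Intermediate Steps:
o(h, J) = 10 + h² (o(h, J) = h² + 10 = 10 + h²)
v = -1/534 ≈ -0.0018727
s/((v + o(-36, 24))²) = -5168100/(-1/534 + (10 + (-36)²))² = -5168100/(-1/534 + (10 + 1296))² = -5168100/(-1/534 + 1306)² = -5168100/((697403/534)²) = -5168100/486370944409/285156 = -5168100*285156/486370944409 = -210530674800/69481563487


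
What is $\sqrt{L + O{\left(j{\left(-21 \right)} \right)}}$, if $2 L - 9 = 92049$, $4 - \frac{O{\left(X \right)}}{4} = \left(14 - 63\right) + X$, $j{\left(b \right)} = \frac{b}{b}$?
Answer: $\sqrt{46237} \approx 215.03$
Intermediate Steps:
$j{\left(b \right)} = 1$
$O{\left(X \right)} = 212 - 4 X$ ($O{\left(X \right)} = 16 - 4 \left(\left(14 - 63\right) + X\right) = 16 - 4 \left(-49 + X\right) = 16 - \left(-196 + 4 X\right) = 212 - 4 X$)
$L = 46029$ ($L = \frac{9}{2} + \frac{1}{2} \cdot 92049 = \frac{9}{2} + \frac{92049}{2} = 46029$)
$\sqrt{L + O{\left(j{\left(-21 \right)} \right)}} = \sqrt{46029 + \left(212 - 4\right)} = \sqrt{46029 + 208} = \sqrt{46237}$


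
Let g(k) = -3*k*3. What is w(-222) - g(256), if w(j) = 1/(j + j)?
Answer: 1022975/444 ≈ 2304.0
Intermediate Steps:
g(k) = -9*k
w(j) = 1/(2*j)
w(-222) - g(256) = (½)/(-222) - (-9)*256 = (½)*(-1/222) - 1*(-2304) = -1/444 + 2304 = 1022975/444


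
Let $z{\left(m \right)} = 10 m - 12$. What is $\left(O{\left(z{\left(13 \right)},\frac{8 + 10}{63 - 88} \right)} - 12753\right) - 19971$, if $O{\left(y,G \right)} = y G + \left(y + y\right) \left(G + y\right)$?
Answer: $- \frac{128272}{25} \approx -5130.9$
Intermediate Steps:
$z{\left(m \right)} = -12 + 10 m$
$O{\left(y,G \right)} = G y + 2 y \left(G + y\right)$
$\left(O{\left(z{\left(13 \right)},\frac{8 + 10}{63 - 88} \right)} - 12753\right) - 19971 = \left(\left(-12 + 10 \cdot 13\right) \left(2 \left(-12 + 10 \cdot 13\right) + 3 \frac{8 + 10}{63 - 88}\right) - 12753\right) - 19971 = \left(\left(-12 + 130\right) \left(2 \left(-12 + 130\right) + 3 \frac{18}{-25}\right) - 12753\right) - 19971 = \left(118 \left(2 \cdot 118 + 3 \cdot 18 \left(- \frac{1}{25}\right)\right) - 12753\right) - 19971 = \left(118 \left(236 + 3 \left(- \frac{18}{25}\right)\right) - 12753\right) - 19971 = \left(118 \left(236 - \frac{54}{25}\right) - 12753\right) - 19971 = \left(118 \cdot \frac{5846}{25} - 12753\right) - 19971 = \left(\frac{689828}{25} - 12753\right) - 19971 = \frac{371003}{25} - 19971 = - \frac{128272}{25}$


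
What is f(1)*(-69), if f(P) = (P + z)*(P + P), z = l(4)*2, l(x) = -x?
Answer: 966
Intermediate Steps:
z = -8 (z = -1*4*2 = -4*2 = -8)
f(P) = 2*P*(-8 + P) (f(P) = (P - 8)*(P + P) = (-8 + P)*(2*P) = 2*P*(-8 + P))
f(1)*(-69) = (2*1*(-8 + 1))*(-69) = (2*1*(-7))*(-69) = -14*(-69) = 966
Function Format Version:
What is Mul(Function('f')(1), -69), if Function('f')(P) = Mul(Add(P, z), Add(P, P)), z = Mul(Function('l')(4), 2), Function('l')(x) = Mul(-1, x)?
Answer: 966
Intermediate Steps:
z = -8 (z = Mul(Mul(-1, 4), 2) = Mul(-4, 2) = -8)
Function('f')(P) = Mul(2, P, Add(-8, P)) (Function('f')(P) = Mul(Add(P, -8), Add(P, P)) = Mul(Add(-8, P), Mul(2, P)) = Mul(2, P, Add(-8, P)))
Mul(Function('f')(1), -69) = Mul(Mul(2, 1, Add(-8, 1)), -69) = Mul(Mul(2, 1, -7), -69) = Mul(-14, -69) = 966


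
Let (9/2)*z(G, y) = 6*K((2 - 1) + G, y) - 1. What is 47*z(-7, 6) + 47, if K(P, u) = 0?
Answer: 329/9 ≈ 36.556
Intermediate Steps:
z(G, y) = -2/9 (z(G, y) = 2*(6*0 - 1)/9 = 2*(0 - 1)/9 = (2/9)*(-1) = -2/9)
47*z(-7, 6) + 47 = 47*(-2/9) + 47 = -94/9 + 47 = 329/9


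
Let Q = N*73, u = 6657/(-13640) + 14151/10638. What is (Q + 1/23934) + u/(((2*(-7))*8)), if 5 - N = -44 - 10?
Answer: 46534953325598029/10804512216960 ≈ 4307.0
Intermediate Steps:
u = 20367079/24183720 (u = 6657*(-1/13640) + 14151*(1/10638) = -6657/13640 + 4717/3546 = 20367079/24183720 ≈ 0.84218)
N = 59 (N = 5 - (-44 - 10) = 5 - 1*(-54) = 5 + 54 = 59)
Q = 4307 (Q = 59*73 = 4307)
(Q + 1/23934) + u/(((2*(-7))*8)) = (4307 + 1/23934) + 20367079/(24183720*(((2*(-7))*8))) = (4307 + 1/23934) + 20367079/(24183720*((-14*8))) = 103083739/23934 + (20367079/24183720)/(-112) = 103083739/23934 + (20367079/24183720)*(-1/112) = 103083739/23934 - 20367079/2708576640 = 46534953325598029/10804512216960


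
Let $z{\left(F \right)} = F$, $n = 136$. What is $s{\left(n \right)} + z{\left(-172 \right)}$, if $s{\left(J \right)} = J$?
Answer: $-36$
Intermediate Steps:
$s{\left(n \right)} + z{\left(-172 \right)} = 136 - 172 = -36$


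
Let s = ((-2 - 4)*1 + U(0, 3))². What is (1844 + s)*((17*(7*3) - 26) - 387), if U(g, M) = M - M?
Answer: -105280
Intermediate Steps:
U(g, M) = 0
s = 36 (s = ((-2 - 4)*1 + 0)² = (-6*1 + 0)² = (-6 + 0)² = (-6)² = 36)
(1844 + s)*((17*(7*3) - 26) - 387) = (1844 + 36)*((17*(7*3) - 26) - 387) = 1880*((17*21 - 26) - 387) = 1880*((357 - 26) - 387) = 1880*(331 - 387) = 1880*(-56) = -105280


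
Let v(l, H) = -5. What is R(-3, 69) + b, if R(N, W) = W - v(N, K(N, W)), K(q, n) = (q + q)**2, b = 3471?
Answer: 3545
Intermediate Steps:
K(q, n) = 4*q**2 (K(q, n) = (2*q)**2 = 4*q**2)
R(N, W) = 5 + W (R(N, W) = W - 1*(-5) = W + 5 = 5 + W)
R(-3, 69) + b = (5 + 69) + 3471 = 74 + 3471 = 3545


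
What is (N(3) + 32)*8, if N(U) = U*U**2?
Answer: 472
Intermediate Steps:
N(U) = U**3
(N(3) + 32)*8 = (3**3 + 32)*8 = (27 + 32)*8 = 59*8 = 472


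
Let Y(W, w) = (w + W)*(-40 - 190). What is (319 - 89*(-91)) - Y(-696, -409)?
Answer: -245732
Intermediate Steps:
Y(W, w) = -230*W - 230*w (Y(W, w) = (W + w)*(-230) = -230*W - 230*w)
(319 - 89*(-91)) - Y(-696, -409) = (319 - 89*(-91)) - (-230*(-696) - 230*(-409)) = (319 + 8099) - (160080 + 94070) = 8418 - 1*254150 = 8418 - 254150 = -245732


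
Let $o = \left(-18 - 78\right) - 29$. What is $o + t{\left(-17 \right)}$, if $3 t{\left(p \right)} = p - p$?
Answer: $-125$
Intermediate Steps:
$t{\left(p \right)} = 0$ ($t{\left(p \right)} = \frac{p - p}{3} = \frac{1}{3} \cdot 0 = 0$)
$o = -125$ ($o = \left(-18 - 78\right) - 29 = -96 - 29 = -125$)
$o + t{\left(-17 \right)} = -125 + 0 = -125$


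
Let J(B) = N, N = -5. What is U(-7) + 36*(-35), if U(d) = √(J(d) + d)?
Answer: -1260 + 2*I*√3 ≈ -1260.0 + 3.4641*I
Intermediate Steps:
J(B) = -5
U(d) = √(-5 + d)
U(-7) + 36*(-35) = √(-5 - 7) + 36*(-35) = √(-12) - 1260 = 2*I*√3 - 1260 = -1260 + 2*I*√3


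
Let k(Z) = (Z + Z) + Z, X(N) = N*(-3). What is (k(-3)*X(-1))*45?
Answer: -1215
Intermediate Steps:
X(N) = -3*N
k(Z) = 3*Z (k(Z) = 2*Z + Z = 3*Z)
(k(-3)*X(-1))*45 = ((3*(-3))*(-3*(-1)))*45 = -9*3*45 = -27*45 = -1215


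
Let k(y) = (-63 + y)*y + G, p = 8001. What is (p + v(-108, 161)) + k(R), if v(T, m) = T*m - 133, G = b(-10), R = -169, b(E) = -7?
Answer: 29681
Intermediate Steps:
G = -7
k(y) = -7 + y*(-63 + y) (k(y) = (-63 + y)*y - 7 = y*(-63 + y) - 7 = -7 + y*(-63 + y))
v(T, m) = -133 + T*m
(p + v(-108, 161)) + k(R) = (8001 + (-133 - 108*161)) + (-7 + (-169)² - 63*(-169)) = (8001 + (-133 - 17388)) + (-7 + 28561 + 10647) = (8001 - 17521) + 39201 = -9520 + 39201 = 29681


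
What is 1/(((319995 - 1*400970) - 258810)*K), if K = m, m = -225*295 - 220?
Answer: 1/22627982075 ≈ 4.4193e-11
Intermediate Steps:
m = -66595 (m = -66375 - 220 = -66595)
K = -66595
1/(((319995 - 1*400970) - 258810)*K) = 1/(((319995 - 1*400970) - 258810)*(-66595)) = -1/66595/((319995 - 400970) - 258810) = -1/66595/(-80975 - 258810) = -1/66595/(-339785) = -1/339785*(-1/66595) = 1/22627982075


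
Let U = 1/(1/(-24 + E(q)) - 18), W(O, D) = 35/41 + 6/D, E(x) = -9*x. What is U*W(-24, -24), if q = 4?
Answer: -1485/44321 ≈ -0.033506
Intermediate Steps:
W(O, D) = 35/41 + 6/D (W(O, D) = 35*(1/41) + 6/D = 35/41 + 6/D)
U = -60/1081 (U = 1/(1/(-24 - 9*4) - 18) = 1/(1/(-24 - 36) - 18) = 1/(1/(-60) - 18) = 1/(-1/60 - 18) = 1/(-1081/60) = -60/1081 ≈ -0.055504)
U*W(-24, -24) = -60*(35/41 + 6/(-24))/1081 = -60*(35/41 + 6*(-1/24))/1081 = -60*(35/41 - ¼)/1081 = -60/1081*99/164 = -1485/44321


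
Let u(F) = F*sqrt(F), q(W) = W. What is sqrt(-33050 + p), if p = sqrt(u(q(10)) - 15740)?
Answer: sqrt(-33050 + sqrt(10)*sqrt(-1574 + sqrt(10))) ≈ 0.3447 + 181.8*I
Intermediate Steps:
u(F) = F**(3/2)
p = sqrt(-15740 + 10*sqrt(10)) (p = sqrt(10**(3/2) - 15740) = sqrt(10*sqrt(10) - 15740) = sqrt(-15740 + 10*sqrt(10)) ≈ 125.33*I)
sqrt(-33050 + p) = sqrt(-33050 + sqrt(-15740 + 10*sqrt(10)))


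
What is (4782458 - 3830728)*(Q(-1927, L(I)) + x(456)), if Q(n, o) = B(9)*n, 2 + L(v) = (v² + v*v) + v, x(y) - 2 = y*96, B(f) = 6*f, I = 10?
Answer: -57370284400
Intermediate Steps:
x(y) = 2 + 96*y (x(y) = 2 + y*96 = 2 + 96*y)
L(v) = -2 + v + 2*v² (L(v) = -2 + ((v² + v*v) + v) = -2 + ((v² + v²) + v) = -2 + (2*v² + v) = -2 + (v + 2*v²) = -2 + v + 2*v²)
Q(n, o) = 54*n (Q(n, o) = (6*9)*n = 54*n)
(4782458 - 3830728)*(Q(-1927, L(I)) + x(456)) = (4782458 - 3830728)*(54*(-1927) + (2 + 96*456)) = 951730*(-104058 + (2 + 43776)) = 951730*(-104058 + 43778) = 951730*(-60280) = -57370284400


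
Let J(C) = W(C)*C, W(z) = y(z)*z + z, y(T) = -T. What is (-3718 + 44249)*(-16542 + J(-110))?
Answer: 53766722298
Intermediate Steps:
W(z) = z - z² (W(z) = (-z)*z + z = -z² + z = z - z²)
J(C) = C²*(1 - C) (J(C) = (C*(1 - C))*C = C²*(1 - C))
(-3718 + 44249)*(-16542 + J(-110)) = (-3718 + 44249)*(-16542 + (-110)²*(1 - 1*(-110))) = 40531*(-16542 + 12100*(1 + 110)) = 40531*(-16542 + 12100*111) = 40531*(-16542 + 1343100) = 40531*1326558 = 53766722298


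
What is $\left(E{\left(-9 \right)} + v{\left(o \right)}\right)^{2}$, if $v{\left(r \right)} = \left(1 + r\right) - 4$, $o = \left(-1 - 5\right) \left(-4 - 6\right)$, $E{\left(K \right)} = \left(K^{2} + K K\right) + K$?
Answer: $44100$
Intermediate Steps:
$E{\left(K \right)} = K + 2 K^{2}$ ($E{\left(K \right)} = \left(K^{2} + K^{2}\right) + K = 2 K^{2} + K = K + 2 K^{2}$)
$o = 60$ ($o = \left(-6\right) \left(-10\right) = 60$)
$v{\left(r \right)} = -3 + r$
$\left(E{\left(-9 \right)} + v{\left(o \right)}\right)^{2} = \left(- 9 \left(1 + 2 \left(-9\right)\right) + \left(-3 + 60\right)\right)^{2} = \left(- 9 \left(1 - 18\right) + 57\right)^{2} = \left(\left(-9\right) \left(-17\right) + 57\right)^{2} = \left(153 + 57\right)^{2} = 210^{2} = 44100$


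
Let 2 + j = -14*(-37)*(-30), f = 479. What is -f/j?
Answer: 479/15542 ≈ 0.030820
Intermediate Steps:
j = -15542 (j = -2 - 14*(-37)*(-30) = -2 + 518*(-30) = -2 - 15540 = -15542)
-f/j = -479/(-15542) = -479*(-1)/15542 = -1*(-479/15542) = 479/15542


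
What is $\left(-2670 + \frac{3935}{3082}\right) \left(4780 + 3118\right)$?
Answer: $- \frac{32480544745}{1541} \approx -2.1078 \cdot 10^{7}$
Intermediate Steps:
$\left(-2670 + \frac{3935}{3082}\right) \left(4780 + 3118\right) = \left(-2670 + 3935 \cdot \frac{1}{3082}\right) 7898 = \left(-2670 + \frac{3935}{3082}\right) 7898 = \left(- \frac{8225005}{3082}\right) 7898 = - \frac{32480544745}{1541}$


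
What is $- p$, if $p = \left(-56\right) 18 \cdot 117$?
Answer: $117936$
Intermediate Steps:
$p = -117936$ ($p = \left(-1008\right) 117 = -117936$)
$- p = \left(-1\right) \left(-117936\right) = 117936$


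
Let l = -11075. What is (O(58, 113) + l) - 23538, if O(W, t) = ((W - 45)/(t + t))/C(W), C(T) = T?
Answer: -453707191/13108 ≈ -34613.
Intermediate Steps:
O(W, t) = (-45 + W)/(2*W*t) (O(W, t) = ((W - 45)/(t + t))/W = ((-45 + W)/((2*t)))/W = ((-45 + W)*(1/(2*t)))/W = ((-45 + W)/(2*t))/W = (-45 + W)/(2*W*t))
(O(58, 113) + l) - 23538 = ((½)*(-45 + 58)/(58*113) - 11075) - 23538 = ((½)*(1/58)*(1/113)*13 - 11075) - 23538 = (13/13108 - 11075) - 23538 = -145171087/13108 - 23538 = -453707191/13108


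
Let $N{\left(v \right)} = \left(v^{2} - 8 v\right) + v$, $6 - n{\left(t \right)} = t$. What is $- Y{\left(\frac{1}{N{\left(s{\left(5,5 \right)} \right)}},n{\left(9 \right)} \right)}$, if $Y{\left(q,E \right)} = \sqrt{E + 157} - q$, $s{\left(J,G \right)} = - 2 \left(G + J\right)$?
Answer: $\frac{1}{540} - \sqrt{154} \approx -12.408$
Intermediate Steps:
$s{\left(J,G \right)} = - 2 G - 2 J$
$n{\left(t \right)} = 6 - t$
$N{\left(v \right)} = v^{2} - 7 v$
$Y{\left(q,E \right)} = \sqrt{157 + E} - q$
$- Y{\left(\frac{1}{N{\left(s{\left(5,5 \right)} \right)}},n{\left(9 \right)} \right)} = - (\sqrt{157 + \left(6 - 9\right)} - \frac{1}{\left(\left(-2\right) 5 - 10\right) \left(-7 - 20\right)}) = - (\sqrt{157 + \left(6 - 9\right)} - \frac{1}{\left(-10 - 10\right) \left(-7 - 20\right)}) = - (\sqrt{157 - 3} - \frac{1}{\left(-20\right) \left(-7 - 20\right)}) = - (\sqrt{154} - \frac{1}{\left(-20\right) \left(-27\right)}) = - (\sqrt{154} - \frac{1}{540}) = - (- \frac{1}{540} + \sqrt{154}) = \frac{1}{540} - \sqrt{154}$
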